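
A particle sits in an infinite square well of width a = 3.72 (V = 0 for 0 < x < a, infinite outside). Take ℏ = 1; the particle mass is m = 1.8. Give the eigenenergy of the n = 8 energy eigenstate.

E = 12.7

Requiring ψ(0) = ψ(a) = 0 quantises k = nπ/a, hence E_n = ℏ²k²/2m = n²π²ℏ²/(2ma²).
E_8 = 8² × π² / (2 × 1.8 × 3.72²) = 12.68.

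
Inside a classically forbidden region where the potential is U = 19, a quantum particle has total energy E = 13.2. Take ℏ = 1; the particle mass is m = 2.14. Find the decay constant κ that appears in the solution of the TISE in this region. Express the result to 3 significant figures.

κ = 4.98

Since E < U the TISE in this region is ψ'' = κ²ψ with κ = √(2m(U − E))/ℏ.
κ = √(2 × 2.14 × 5.8) = 4.982.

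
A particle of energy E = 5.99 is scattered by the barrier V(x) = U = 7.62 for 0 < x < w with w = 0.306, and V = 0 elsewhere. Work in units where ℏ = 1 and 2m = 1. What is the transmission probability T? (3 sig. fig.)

Since E < U the interior solution is evanescent with decay constant κ = √(2m(U − E))/ℏ = 1.277.
κw = 0.3907, sinh(κw) = 0.4007.
The exact tunnelling result is T⁻¹ = 1 + U² sinh²(κw) / [4E(U − E)] = 1.239, so T = 0.807.

T = 0.807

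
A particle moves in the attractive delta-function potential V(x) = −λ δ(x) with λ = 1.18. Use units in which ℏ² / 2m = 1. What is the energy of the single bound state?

E = -0.348

For x ≠ 0 the bound state is ψ ∝ e^{−κ|x|}; integrating the TISE across the delta gives the cusp condition 2κ = 2mλ/ℏ², so κ = 0.5900.
Then E = −ℏ²κ²/(2m) = −mλ²/(2ℏ²) = -0.3481.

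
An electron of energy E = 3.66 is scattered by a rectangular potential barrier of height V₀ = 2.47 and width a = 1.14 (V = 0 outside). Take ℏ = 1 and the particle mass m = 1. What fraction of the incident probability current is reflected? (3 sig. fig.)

Above the barrier the interior wavenumber is k₂ = √(2m(E − V₀))/ℏ = 1.543, giving phase k₂a = 1.759.
T = [1 + V₀² sin²(k₂a) / (4E(E − V₀))]⁻¹ = 1/1.338 = 0.747.
R = 1 − T = 0.253.

R = 0.253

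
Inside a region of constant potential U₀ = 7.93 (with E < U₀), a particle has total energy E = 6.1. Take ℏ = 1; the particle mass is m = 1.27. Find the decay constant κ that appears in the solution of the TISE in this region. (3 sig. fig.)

Since E < U₀ the TISE in this region is ψ'' = κ²ψ with κ = √(2m(U₀ − E))/ℏ.
κ = √(2 × 1.27 × 1.83) = 2.156.

κ = 2.16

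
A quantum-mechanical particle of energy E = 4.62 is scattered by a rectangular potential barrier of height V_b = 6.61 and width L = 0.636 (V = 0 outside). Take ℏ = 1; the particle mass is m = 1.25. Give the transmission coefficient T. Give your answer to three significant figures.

T = 0.182

E < V_b: inside the barrier ψ ∝ e^{±κx} with κ = √(2m(V_b − E))/ℏ = 2.230.
κL = 1.419, sinh(κL) = 1.945.
The exact tunnelling result is T⁻¹ = 1 + V_b² sinh²(κL) / [4E(V_b − E)] = 5.493, so T = 0.182.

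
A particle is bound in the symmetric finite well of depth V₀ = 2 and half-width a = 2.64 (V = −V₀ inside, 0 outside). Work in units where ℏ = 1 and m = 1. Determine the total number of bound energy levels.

Define the well-strength parameter z₀ = (a/ℏ)√(2mV₀) = 2.64 × √(2·1·2) = 5.280.
The even/odd transcendental equations gain one root per π/2 in z₀, giving N = 1 + ⌊2z₀/π⌋ = 1 + ⌊3.361⌋ = 4.

N = 4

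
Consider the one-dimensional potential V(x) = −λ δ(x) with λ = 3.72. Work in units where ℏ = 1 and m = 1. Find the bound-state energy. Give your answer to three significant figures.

The bound state is ψ(x) = √κ e^{−κ|x|}. The derivative jump ψ'(0⁺) − ψ'(0⁻) = −(2mλ/ℏ²)ψ(0) fixes κ = mλ/ℏ² = 3.720.
Then E = −ℏ²κ²/(2m) = −mλ²/(2ℏ²) = -6.919.

E = -6.92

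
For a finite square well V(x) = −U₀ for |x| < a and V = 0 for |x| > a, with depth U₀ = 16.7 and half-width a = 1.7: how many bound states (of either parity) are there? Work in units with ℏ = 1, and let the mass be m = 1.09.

N = 7

The dimensionless depth is z₀ = a√(2mU₀)/ℏ = 1.7 × √(36.41) = 10.26.
A new bound state (alternating even/odd) appears each time z₀ passes a multiple of π/2, so N = ⌊2z₀/π⌋ + 1 = ⌊6.530⌋ + 1 = 7.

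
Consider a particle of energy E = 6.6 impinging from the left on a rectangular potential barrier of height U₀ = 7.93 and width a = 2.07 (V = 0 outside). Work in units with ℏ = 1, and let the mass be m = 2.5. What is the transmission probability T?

Since E < U₀ the interior solution is evanescent with decay constant κ = √(2m(U₀ − E))/ℏ = 2.579.
κa = 5.338, sinh(κa) = 104.0.
Matching ψ, ψ′ at both faces gives T = [1 + U₀² sinh²(κa) / (4E(U₀ − E))]⁻¹ = 1/19390 = 0.0000516.

T = 0.0000516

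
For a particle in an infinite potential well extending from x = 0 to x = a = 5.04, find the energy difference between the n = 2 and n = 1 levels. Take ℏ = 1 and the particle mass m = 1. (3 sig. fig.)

ΔE = 0.583

E_n = n²π²ℏ²/(2ma²), so ΔE = (2² − 1²) π²ℏ²/(2ma²).
ΔE = 3 × π² / (2 × 1 × 5.04²) = 0.5828.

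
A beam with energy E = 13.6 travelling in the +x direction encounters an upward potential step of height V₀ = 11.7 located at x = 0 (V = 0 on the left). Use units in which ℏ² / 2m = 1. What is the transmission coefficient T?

T = 0.792

On each side the TISE gives plane waves with k = √(2m(E − V))/ℏ: k₁ = √(2·½·13.6) = 3.688, k₂ = √(2·½·1.9) = 1.378.
Continuity of ψ and ψ′ at the step yields the reflection amplitude r = (k₁ − k₂)/(k₁ + k₂) = 0.4558; thus R = |r|² = 0.2078, T = 0.7922.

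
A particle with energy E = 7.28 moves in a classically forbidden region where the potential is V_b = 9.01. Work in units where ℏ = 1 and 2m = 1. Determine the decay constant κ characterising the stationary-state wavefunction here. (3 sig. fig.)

κ = 1.32

Since E < V_b the TISE in this region is ψ'' = κ²ψ with κ = √(2m(V_b − E))/ℏ.
κ = √(2 × 0.5 × 1.73) = 1.315.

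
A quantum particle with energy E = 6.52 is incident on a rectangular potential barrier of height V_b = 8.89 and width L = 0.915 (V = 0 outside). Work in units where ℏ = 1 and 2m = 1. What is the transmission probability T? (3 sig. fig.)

T = 0.175

E < V_b: inside the barrier ψ ∝ e^{±κx} with κ = √(2m(V_b − E))/ℏ = 1.539.
κL = 1.409, sinh(κL) = 1.923.
Matching ψ, ψ′ at both faces gives T = [1 + V_b² sinh²(κL) / (4E(V_b − E))]⁻¹ = 1/5.728 = 0.175.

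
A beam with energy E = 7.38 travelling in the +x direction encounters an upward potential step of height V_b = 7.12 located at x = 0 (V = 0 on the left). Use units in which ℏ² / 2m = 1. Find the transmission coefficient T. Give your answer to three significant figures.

T = 0.532

The wavenumbers are k₁ = √(2mE)/ℏ = 2.717 on the left and k₂ = √(2m(E − V_b))/ℏ = 0.5099 on the right.
Continuity of ψ and ψ′ at the step yields the reflection amplitude r = (k₁ − k₂)/(k₁ + k₂) = 0.6839; thus R = |r|² = 0.4678, T = 0.5322.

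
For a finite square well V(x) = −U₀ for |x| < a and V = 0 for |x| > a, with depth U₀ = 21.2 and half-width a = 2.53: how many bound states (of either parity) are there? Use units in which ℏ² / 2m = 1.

N = 8

Define the well-strength parameter z₀ = (a/ℏ)√(2mU₀) = 2.53 × √(2·0.5·21.2) = 11.65.
A new bound state (alternating even/odd) appears each time z₀ passes a multiple of π/2, so N = ⌊2z₀/π⌋ + 1 = ⌊7.416⌋ + 1 = 8.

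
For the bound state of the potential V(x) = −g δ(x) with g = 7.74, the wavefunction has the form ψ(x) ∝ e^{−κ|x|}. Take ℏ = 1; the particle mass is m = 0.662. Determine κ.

κ = 5.12

Integrating the TISE across x = 0 gives the cusp condition ψ'(0⁺) − ψ'(0⁻) = −(2mg/ℏ²)ψ(0).
With ψ ∝ e^{−κ|x|} this yields −2κ = −2mg/ℏ², so κ = mg/ℏ² = 5.124.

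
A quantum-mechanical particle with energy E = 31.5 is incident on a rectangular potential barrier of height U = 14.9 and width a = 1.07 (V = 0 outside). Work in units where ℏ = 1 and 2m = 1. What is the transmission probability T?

E > U: inside the barrier k₂ = √(2m(E − U))/ℏ = 4.074, k₂a = 4.360.
T = [1 + U² sin²(k₂a) / (4E(E − U))]⁻¹ = 1/1.093 = 0.915.

T = 0.915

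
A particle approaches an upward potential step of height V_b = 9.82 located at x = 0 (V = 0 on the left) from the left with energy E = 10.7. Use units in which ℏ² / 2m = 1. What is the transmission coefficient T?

On each side the TISE gives plane waves with k = √(2m(E − V))/ℏ: k₁ = √(2·½·10.7) = 3.271, k₂ = √(2·½·0.88) = 0.9381.
Continuity of ψ and ψ′ at the step yields the reflection amplitude r = (k₁ − k₂)/(k₁ + k₂) = 0.5543; thus R = |r|² = 0.3072, T = 0.6928.

T = 0.693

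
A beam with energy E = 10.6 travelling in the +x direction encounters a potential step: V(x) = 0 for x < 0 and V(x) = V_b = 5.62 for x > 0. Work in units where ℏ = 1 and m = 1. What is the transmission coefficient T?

T = 0.965

The wavenumbers are k₁ = √(2mE)/ℏ = 4.604 on the left and k₂ = √(2m(E − V_b))/ℏ = 3.156 on the right.
Continuity of ψ and ψ′ at the step yields the reflection amplitude r = (k₁ − k₂)/(k₁ + k₂) = 0.1866; thus R = |r|² = 0.03484, T = 0.9652.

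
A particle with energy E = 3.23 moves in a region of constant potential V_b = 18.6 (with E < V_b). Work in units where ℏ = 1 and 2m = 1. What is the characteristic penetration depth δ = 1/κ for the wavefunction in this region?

Since E < V_b the TISE in this region is ψ'' = κ²ψ with κ = √(2m(V_b − E))/ℏ.
κ = √(2 × 0.5 × 15.37) = 3.920. The penetration depth is δ = 1/κ = 0.255.

δ = 0.255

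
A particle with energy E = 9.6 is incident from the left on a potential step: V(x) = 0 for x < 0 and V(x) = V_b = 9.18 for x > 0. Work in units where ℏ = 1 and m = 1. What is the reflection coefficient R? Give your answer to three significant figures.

The wavenumbers are k₁ = √(2mE)/ℏ = 4.382 on the left and k₂ = √(2m(E − V_b))/ℏ = 0.9165 on the right.
Continuity of ψ and ψ′ at the step yields the reflection amplitude r = (k₁ − k₂)/(k₁ + k₂) = 0.6540; thus R = |r|² = 0.4278, T = 0.5722.

R = 0.428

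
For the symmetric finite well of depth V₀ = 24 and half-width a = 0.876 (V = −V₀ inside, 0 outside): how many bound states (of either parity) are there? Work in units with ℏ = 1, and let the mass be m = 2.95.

N = 7

Define the well-strength parameter z₀ = (a/ℏ)√(2mV₀) = 0.876 × √(2·2.95·24) = 10.42.
A new bound state (alternating even/odd) appears each time z₀ passes a multiple of π/2, so N = ⌊2z₀/π⌋ + 1 = ⌊6.636⌋ + 1 = 7.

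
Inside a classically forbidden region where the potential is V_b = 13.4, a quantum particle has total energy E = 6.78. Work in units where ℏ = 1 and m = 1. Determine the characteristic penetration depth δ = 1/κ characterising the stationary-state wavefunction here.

Since E < V_b the TISE in this region is ψ'' = κ²ψ with κ = √(2m(V_b − E))/ℏ.
κ = √(2 × 1 × 6.62) = 3.639. The penetration depth is δ = 1/κ = 0.275.

δ = 0.275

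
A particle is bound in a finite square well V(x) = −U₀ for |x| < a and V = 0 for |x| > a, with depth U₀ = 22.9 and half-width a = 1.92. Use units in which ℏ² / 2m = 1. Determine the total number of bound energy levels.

N = 6

The dimensionless depth is z₀ = a√(2mU₀)/ℏ = 1.92 × √(22.90) = 9.188.
The even/odd transcendental equations gain one root per π/2 in z₀, giving N = 1 + ⌊2z₀/π⌋ = 1 + ⌊5.849⌋ = 6.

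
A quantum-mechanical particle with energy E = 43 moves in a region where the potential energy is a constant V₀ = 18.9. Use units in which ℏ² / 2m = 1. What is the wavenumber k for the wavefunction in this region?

k = 4.91

With E > V₀ the solution is oscillatory, ψ ∝ e^{±ikx} with k = √(2m(E − V₀))/ℏ.
k = √(2 × 0.5 × 24.1) = 4.909.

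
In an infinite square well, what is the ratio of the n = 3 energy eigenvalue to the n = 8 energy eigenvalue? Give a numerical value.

0.140625

E_n = n²π²ℏ²/(2mL²) so the ratio is n₂²/n₁² = 9/64 = 0.140625.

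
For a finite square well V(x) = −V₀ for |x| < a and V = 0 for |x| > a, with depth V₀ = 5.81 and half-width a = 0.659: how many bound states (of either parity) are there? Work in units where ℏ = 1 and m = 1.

Define the well-strength parameter z₀ = (a/ℏ)√(2mV₀) = 0.659 × √(2·1·5.81) = 2.246.
A new bound state (alternating even/odd) appears each time z₀ passes a multiple of π/2, so N = ⌊2z₀/π⌋ + 1 = ⌊1.430⌋ + 1 = 2.

N = 2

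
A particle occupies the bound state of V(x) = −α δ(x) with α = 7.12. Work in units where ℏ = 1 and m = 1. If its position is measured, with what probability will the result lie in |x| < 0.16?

The normalised bound state is ψ = √κ e^{−κ|x|} with κ = mα/ℏ² = 7.120.
P(|x| < d) = ∫_{−d}^{d} κ e^{−2κ|x|} dx = 1 − e^{−2κd} = 1 − e^{−2.278} = 0.8976.

P = 0.898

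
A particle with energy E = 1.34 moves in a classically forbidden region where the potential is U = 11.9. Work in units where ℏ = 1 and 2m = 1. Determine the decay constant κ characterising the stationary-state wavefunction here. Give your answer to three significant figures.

Since E < U the TISE in this region is ψ'' = κ²ψ with κ = √(2m(U − E))/ℏ.
κ = √(2 × 0.5 × 10.56) = 3.250.

κ = 3.25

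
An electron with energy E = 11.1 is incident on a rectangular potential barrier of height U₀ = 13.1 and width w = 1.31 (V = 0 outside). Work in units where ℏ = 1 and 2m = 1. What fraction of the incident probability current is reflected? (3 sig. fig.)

R = 0.949

Since E < U₀ the interior solution is evanescent with decay constant κ = √(2m(U₀ − E))/ℏ = 1.414.
κw = 1.853, sinh(κw) = 3.110.
Matching ψ, ψ′ at both faces gives T = [1 + U₀² sinh²(κw) / (4E(U₀ − E))]⁻¹ = 1/19.69 = 0.0508.
R = 1 − T = 0.949.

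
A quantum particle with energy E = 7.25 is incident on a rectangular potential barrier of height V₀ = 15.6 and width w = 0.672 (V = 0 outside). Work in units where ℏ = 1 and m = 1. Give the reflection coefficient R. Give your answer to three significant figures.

E < V₀: inside the barrier ψ ∝ e^{±κx} with κ = √(2m(V₀ − E))/ℏ = 4.087.
κw = 2.746, sinh(κw) = 7.759.
Matching ψ, ψ′ at both faces gives T = [1 + V₀² sinh²(κw) / (4E(V₀ − E))]⁻¹ = 1/61.51 = 0.0163.
R = 1 − T = 0.984.

R = 0.984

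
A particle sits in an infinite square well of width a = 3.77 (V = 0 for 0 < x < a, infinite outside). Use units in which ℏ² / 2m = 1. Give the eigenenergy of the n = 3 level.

Requiring ψ(0) = ψ(a) = 0 quantises k = nπ/a, hence E_n = ℏ²k²/2m = n²π²ℏ²/(2ma²).
E_3 = 3² × π² / (2 × 0.5 × 3.77²) = 6.250.

E = 6.25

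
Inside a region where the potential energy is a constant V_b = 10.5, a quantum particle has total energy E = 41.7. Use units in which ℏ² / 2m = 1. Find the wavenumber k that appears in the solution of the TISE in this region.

k = 5.59

With E > V_b the solution is oscillatory, ψ ∝ e^{±ikx} with k = √(2m(E − V_b))/ℏ.
k = √(2 × 0.5 × 31.2) = 5.586.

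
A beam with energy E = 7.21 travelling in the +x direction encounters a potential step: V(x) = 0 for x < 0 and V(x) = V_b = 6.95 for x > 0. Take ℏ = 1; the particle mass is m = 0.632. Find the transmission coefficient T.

On each side the TISE gives plane waves with k = √(2m(E − V))/ℏ: k₁ = √(2·0.632·7.21) = 3.019, k₂ = √(2·0.632·0.26) = 0.5733.
Continuity of ψ and ψ′ at the step yields the reflection amplitude r = (k₁ − k₂)/(k₁ + k₂) = 0.6808; thus R = |r|² = 0.4635, T = 0.5365.

T = 0.536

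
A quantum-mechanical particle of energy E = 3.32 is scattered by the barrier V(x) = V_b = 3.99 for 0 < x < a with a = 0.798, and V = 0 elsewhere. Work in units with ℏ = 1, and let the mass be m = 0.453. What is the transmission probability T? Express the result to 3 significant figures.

Since E < V_b the interior solution is evanescent with decay constant κ = √(2m(V_b − E))/ℏ = 0.7791.
κa = 0.6217, sinh(κa) = 0.6626.
The exact tunnelling result is T⁻¹ = 1 + V_b² sinh²(κa) / [4E(V_b − E)] = 1.785, so T = 0.560.

T = 0.560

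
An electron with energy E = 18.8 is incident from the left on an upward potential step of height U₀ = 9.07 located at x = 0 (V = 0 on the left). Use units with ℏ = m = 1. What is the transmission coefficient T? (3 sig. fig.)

T = 0.973

On each side the TISE gives plane waves with k = √(2m(E − V))/ℏ: k₁ = √(2·1·18.8) = 6.132, k₂ = √(2·1·9.73) = 4.411.
Matching ψ and ψ′ at x = 0 gives r = (k₁ − k₂)/(k₁ + k₂), so R = r² = 0.02663 and T = 1 − R = 0.9734.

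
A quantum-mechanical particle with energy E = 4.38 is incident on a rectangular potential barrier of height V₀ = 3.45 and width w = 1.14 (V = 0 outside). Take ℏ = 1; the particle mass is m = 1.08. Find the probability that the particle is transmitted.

T = 0.578

E > V₀: inside the barrier k₂ = √(2m(E − V₀))/ℏ = 1.417, k₂w = 1.616.
Matching at both interfaces gives T⁻¹ = 1 + V₀² sin²(k₂w) / [4E(E − V₀)] = 1.729, hence T = 0.578.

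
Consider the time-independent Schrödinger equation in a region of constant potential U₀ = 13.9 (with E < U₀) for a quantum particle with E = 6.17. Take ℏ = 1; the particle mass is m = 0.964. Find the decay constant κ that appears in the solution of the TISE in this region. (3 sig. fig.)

Since E < U₀ the TISE in this region is ψ'' = κ²ψ with κ = √(2m(U₀ − E))/ℏ.
κ = √(2 × 0.964 × 7.73) = 3.860.

κ = 3.86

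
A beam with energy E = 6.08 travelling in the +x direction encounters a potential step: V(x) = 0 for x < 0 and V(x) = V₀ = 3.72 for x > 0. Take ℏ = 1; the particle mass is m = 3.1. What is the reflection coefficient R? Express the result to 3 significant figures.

R = 0.0539

The wavenumbers are k₁ = √(2mE)/ℏ = 6.140 on the left and k₂ = √(2m(E − V₀))/ℏ = 3.825 on the right.
Continuity of ψ and ψ′ at the step yields the reflection amplitude r = (k₁ − k₂)/(k₁ + k₂) = 0.2323; thus R = |r|² = 0.05395, T = 0.9461.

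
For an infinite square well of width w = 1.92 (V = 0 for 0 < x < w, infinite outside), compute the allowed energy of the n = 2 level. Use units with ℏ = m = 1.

Requiring ψ(0) = ψ(w) = 0 quantises k = nπ/w, hence E_n = ℏ²k²/2m = n²π²ℏ²/(2mw²).
E_2 = 2² × π² / (2 × 1 × 1.92²) = 5.355.

E = 5.35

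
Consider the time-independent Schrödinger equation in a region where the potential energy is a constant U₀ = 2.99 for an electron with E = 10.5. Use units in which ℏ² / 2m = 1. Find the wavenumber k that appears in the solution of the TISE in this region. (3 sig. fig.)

With E > U₀ the solution is oscillatory, ψ ∝ e^{±ikx} with k = √(2m(E − U₀))/ℏ.
k = √(2 × 0.5 × 7.51) = 2.740.

k = 2.74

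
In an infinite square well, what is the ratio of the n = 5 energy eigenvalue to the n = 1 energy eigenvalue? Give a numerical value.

25

Since E_n ∝ n², the ratio is (5/1)² = 25.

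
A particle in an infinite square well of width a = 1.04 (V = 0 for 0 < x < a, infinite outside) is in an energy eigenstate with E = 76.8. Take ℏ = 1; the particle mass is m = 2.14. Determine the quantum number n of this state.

n = 6

For an infinite well E_n = n²π²ℏ²/(2ma²), so n = (a/πℏ)√(2mE).
n = (1.04/π) × √(2 × 2.14 × 76.8) = 6.002 → n = 6.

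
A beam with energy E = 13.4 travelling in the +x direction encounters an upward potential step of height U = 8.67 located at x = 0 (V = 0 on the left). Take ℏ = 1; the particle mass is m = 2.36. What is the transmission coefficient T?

The wavenumbers are k₁ = √(2mE)/ℏ = 7.953 on the left and k₂ = √(2m(E − U))/ℏ = 4.725 on the right.
Continuity of ψ and ψ′ at the step yields the reflection amplitude r = (k₁ − k₂)/(k₁ + k₂) = 0.2546; thus R = |r|² = 0.06482, T = 0.9352.

T = 0.935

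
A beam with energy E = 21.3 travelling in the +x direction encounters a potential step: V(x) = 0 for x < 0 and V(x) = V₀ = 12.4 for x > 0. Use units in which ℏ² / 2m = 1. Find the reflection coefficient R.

On each side the TISE gives plane waves with k = √(2m(E − V))/ℏ: k₁ = √(2·½·21.3) = 4.615, k₂ = √(2·½·8.9) = 2.983.
Matching ψ and ψ′ at x = 0 gives r = (k₁ − k₂)/(k₁ + k₂), so R = r² = 0.04613 and T = 1 − R = 0.9539.

R = 0.0461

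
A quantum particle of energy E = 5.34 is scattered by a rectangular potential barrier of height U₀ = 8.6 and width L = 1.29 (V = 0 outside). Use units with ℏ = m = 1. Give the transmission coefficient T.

Since E < U₀ the interior solution is evanescent with decay constant κ = √(2m(U₀ − E))/ℏ = 2.553.
κL = 3.294, sinh(κL) = 13.46.
The exact tunnelling result is T⁻¹ = 1 + U₀² sinh²(κL) / [4E(U₀ − E)] = 193.3, so T = 0.00517.

T = 0.00517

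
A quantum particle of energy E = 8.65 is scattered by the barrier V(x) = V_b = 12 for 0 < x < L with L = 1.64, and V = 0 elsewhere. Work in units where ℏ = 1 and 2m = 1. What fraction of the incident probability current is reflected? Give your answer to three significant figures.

R = 0.992

E < V_b: inside the barrier ψ ∝ e^{±κx} with κ = √(2m(V_b − E))/ℏ = 1.830.
κL = 3.002, sinh(κL) = 10.03.
The exact tunnelling result is T⁻¹ = 1 + V_b² sinh²(κL) / [4E(V_b − E)] = 126.1, so T = 0.00793.
R = 1 − T = 0.992.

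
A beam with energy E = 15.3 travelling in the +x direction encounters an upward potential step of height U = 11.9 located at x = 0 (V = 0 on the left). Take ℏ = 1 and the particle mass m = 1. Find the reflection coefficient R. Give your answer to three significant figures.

R = 0.129

On each side the TISE gives plane waves with k = √(2m(E − V))/ℏ: k₁ = √(2·1·15.3) = 5.532, k₂ = √(2·1·3.4) = 2.608.
Continuity of ψ and ψ′ at the step yields the reflection amplitude r = (k₁ − k₂)/(k₁ + k₂) = 0.3592; thus R = |r|² = 0.1291, T = 0.8709.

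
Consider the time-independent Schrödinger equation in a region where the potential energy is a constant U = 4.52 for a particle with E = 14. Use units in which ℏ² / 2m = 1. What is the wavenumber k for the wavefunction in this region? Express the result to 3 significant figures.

k = 3.08

With E > U the solution is oscillatory, ψ ∝ e^{±ikx} with k = √(2m(E − U))/ℏ.
k = √(2 × 0.5 × 9.48) = 3.079.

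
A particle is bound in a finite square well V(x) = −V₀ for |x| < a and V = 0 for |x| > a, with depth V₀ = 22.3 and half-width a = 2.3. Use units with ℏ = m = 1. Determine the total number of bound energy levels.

N = 10

The dimensionless depth is z₀ = a√(2mV₀)/ℏ = 2.3 × √(44.60) = 15.36.
The even/odd transcendental equations gain one root per π/2 in z₀, giving N = 1 + ⌊2z₀/π⌋ = 1 + ⌊9.779⌋ = 10.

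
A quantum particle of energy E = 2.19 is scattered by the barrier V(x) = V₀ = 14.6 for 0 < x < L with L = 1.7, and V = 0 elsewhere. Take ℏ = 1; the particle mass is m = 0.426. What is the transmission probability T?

T = 0.0000322

E < V₀: inside the barrier ψ ∝ e^{±κx} with κ = √(2m(V₀ − E))/ℏ = 3.252.
κL = 5.528, sinh(κL) = 125.8.
Matching ψ, ψ′ at both faces gives T = [1 + V₀² sinh²(κL) / (4E(V₀ − E))]⁻¹ = 1/31030 = 0.0000322.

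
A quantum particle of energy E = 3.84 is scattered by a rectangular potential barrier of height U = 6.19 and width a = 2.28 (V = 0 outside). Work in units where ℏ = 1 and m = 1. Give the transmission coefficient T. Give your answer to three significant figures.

Since E < U the interior solution is evanescent with decay constant κ = √(2m(U − E))/ℏ = 2.168.
κa = 4.943, sinh(κa) = 70.09.
The exact tunnelling result is T⁻¹ = 1 + U² sinh²(κa) / [4E(U − E)] = 5215, so T = 0.000192.

T = 0.000192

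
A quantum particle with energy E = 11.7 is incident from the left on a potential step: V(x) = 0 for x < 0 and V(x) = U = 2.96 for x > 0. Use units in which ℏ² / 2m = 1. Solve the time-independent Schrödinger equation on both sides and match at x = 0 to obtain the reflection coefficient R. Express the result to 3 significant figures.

R = 0.00530

The wavenumbers are k₁ = √(2mE)/ℏ = 3.421 on the left and k₂ = √(2m(E − U))/ℏ = 2.956 on the right.
Continuity of ψ and ψ′ at the step yields the reflection amplitude r = (k₁ − k₂)/(k₁ + k₂) = 0.07279; thus R = |r|² = 0.005298, T = 0.9947.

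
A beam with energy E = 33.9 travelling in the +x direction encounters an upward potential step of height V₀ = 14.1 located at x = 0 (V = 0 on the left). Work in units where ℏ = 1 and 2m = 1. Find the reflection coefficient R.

The wavenumbers are k₁ = √(2mE)/ℏ = 5.822 on the left and k₂ = √(2m(E − V₀))/ℏ = 4.450 on the right.
Matching ψ and ψ′ at x = 0 gives r = (k₁ − k₂)/(k₁ + k₂), so R = r² = 0.01786 and T = 1 − R = 0.9821.

R = 0.0179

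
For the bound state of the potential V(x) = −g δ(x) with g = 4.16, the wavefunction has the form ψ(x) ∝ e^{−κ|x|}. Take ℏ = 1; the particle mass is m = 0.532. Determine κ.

Integrate −(ℏ²/2m)ψ'' − gδ(x)ψ = Eψ from −ε to +ε: the ψ'' term gives ψ'(0⁺) − ψ'(0⁻) and the δ term gives −(2mg/ℏ²)ψ(0).
With ψ ∝ e^{−κ|x|} this yields −2κ = −2mg/ℏ², so κ = mg/ℏ² = 2.213.

κ = 2.21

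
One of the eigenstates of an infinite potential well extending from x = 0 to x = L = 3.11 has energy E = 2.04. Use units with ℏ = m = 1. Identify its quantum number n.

n = 2

For an infinite well E_n = n²π²ℏ²/(2mL²), so n = (L/πℏ)√(2mE).
n = (3.11/π) × √(2 × 1 × 2.04) = 2.000 → n = 2.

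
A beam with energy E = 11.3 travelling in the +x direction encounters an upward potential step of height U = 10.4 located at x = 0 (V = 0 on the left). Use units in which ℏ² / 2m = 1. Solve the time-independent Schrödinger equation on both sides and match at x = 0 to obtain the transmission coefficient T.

The wavenumbers are k₁ = √(2mE)/ℏ = 3.362 on the left and k₂ = √(2m(E − U))/ℏ = 0.9487 on the right.
Continuity of ψ and ψ′ at the step yields the reflection amplitude r = (k₁ − k₂)/(k₁ + k₂) = 0.5598; thus R = |r|² = 0.3134, T = 0.6866.

T = 0.687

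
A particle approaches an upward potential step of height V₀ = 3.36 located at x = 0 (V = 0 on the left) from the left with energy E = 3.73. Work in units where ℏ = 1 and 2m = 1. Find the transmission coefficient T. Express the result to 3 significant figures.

T = 0.729

The wavenumbers are k₁ = √(2mE)/ℏ = 1.931 on the left and k₂ = √(2m(E − V₀))/ℏ = 0.6083 on the right.
Continuity of ψ and ψ′ at the step yields the reflection amplitude r = (k₁ − k₂)/(k₁ + k₂) = 0.5210; thus R = |r|² = 0.2714, T = 0.7286.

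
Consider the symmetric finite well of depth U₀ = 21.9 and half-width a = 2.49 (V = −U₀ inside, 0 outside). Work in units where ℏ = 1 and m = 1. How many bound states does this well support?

N = 11

The dimensionless depth is z₀ = a√(2mU₀)/ℏ = 2.49 × √(43.80) = 16.48.
The even/odd transcendental equations gain one root per π/2 in z₀, giving N = 1 + ⌊2z₀/π⌋ = 1 + ⌊10.49⌋ = 11.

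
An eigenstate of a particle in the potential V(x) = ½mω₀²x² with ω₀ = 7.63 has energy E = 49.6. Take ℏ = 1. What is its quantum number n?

E_n = ℏω₀(n + ½) ⇒ n = E/(ℏω₀) − ½ = 49.6/7.63 − 0.5 = 6.001 → n = 6.

n = 6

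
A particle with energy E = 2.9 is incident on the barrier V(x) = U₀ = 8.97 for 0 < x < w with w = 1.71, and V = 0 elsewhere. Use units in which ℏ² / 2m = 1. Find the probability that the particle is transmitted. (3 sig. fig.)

T = 0.000767

E < U₀: inside the barrier ψ ∝ e^{±κx} with κ = √(2m(U₀ − E))/ℏ = 2.464.
κw = 4.213, sinh(κw) = 33.77.
Matching ψ, ψ′ at both faces gives T = [1 + U₀² sinh²(κw) / (4E(U₀ − E))]⁻¹ = 1/1304 = 0.000767.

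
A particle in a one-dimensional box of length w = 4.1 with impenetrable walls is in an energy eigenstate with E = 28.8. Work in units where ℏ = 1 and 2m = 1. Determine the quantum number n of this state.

From E_n = n²π²ℏ²/(2mw²) invert to n = √(2mw²E)/(πℏ).
n = (4.1/π) × √(2 × 0.5 × 28.8) = 7.004 → n = 7.

n = 7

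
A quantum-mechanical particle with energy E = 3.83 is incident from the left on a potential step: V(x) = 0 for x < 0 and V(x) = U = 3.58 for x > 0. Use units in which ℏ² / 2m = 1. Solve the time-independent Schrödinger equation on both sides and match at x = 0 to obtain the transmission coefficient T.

On each side the TISE gives plane waves with k = √(2m(E − V))/ℏ: k₁ = √(2·½·3.83) = 1.957, k₂ = √(2·½·0.25) = 0.5000.
Matching ψ and ψ′ at x = 0 gives r = (k₁ − k₂)/(k₁ + k₂), so R = r² = 0.3517 and T = 1 − R = 0.6483.

T = 0.648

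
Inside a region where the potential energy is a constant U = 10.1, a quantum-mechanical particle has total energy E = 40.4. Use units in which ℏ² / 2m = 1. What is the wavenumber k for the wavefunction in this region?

With E > U the solution is oscillatory, ψ ∝ e^{±ikx} with k = √(2m(E − U))/ℏ.
k = √(2 × 0.5 × 30.3) = 5.505.

k = 5.50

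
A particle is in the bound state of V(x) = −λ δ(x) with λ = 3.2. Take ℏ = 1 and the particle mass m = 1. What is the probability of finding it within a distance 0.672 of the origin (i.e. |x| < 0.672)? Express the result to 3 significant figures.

The normalised bound state is ψ = √κ e^{−κ|x|} with κ = mλ/ℏ² = 3.200.
P(|x| < d) = ∫_{−d}^{d} κ e^{−2κ|x|} dx = 1 − e^{−2κd} = 1 − e^{−4.301} = 0.9864.

P = 0.986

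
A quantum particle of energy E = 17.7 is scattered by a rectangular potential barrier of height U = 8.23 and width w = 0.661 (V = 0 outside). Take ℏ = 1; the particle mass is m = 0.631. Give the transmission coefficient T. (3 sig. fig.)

T = 0.945

Above the barrier the interior wavenumber is k₂ = √(2m(E − U))/ℏ = 3.457, giving phase k₂w = 2.285.
Matching at both interfaces gives T⁻¹ = 1 + U² sin²(k₂w) / [4E(E − U)] = 1.058, hence T = 0.945.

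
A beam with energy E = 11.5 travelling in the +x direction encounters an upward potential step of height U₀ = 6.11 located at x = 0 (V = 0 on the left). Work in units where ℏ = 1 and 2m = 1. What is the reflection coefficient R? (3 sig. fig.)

The wavenumbers are k₁ = √(2mE)/ℏ = 3.391 on the left and k₂ = √(2m(E − U₀))/ℏ = 2.322 on the right.
Continuity of ψ and ψ′ at the step yields the reflection amplitude r = (k₁ − k₂)/(k₁ + k₂) = 0.1872; thus R = |r|² = 0.03505, T = 0.9650.

R = 0.0350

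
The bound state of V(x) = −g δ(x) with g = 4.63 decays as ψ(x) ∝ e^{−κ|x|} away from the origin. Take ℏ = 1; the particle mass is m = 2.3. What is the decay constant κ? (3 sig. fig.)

κ = 10.6

Integrating the TISE across x = 0 gives the cusp condition ψ'(0⁺) − ψ'(0⁻) = −(2mg/ℏ²)ψ(0).
With ψ ∝ e^{−κ|x|} this yields −2κ = −2mg/ℏ², so κ = mg/ℏ² = 10.65.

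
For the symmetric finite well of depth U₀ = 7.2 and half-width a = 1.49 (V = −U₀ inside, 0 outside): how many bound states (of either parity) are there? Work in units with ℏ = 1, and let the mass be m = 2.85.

N = 7

Define the well-strength parameter z₀ = (a/ℏ)√(2mU₀) = 1.49 × √(2·2.85·7.2) = 9.545.
A new bound state (alternating even/odd) appears each time z₀ passes a multiple of π/2, so N = ⌊2z₀/π⌋ + 1 = ⌊6.077⌋ + 1 = 7.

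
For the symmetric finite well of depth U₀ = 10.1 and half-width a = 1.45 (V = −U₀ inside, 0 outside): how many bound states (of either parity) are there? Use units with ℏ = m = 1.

N = 5

The dimensionless depth is z₀ = a√(2mU₀)/ℏ = 1.45 × √(20.20) = 6.517.
The even/odd transcendental equations gain one root per π/2 in z₀, giving N = 1 + ⌊2z₀/π⌋ = 1 + ⌊4.149⌋ = 5.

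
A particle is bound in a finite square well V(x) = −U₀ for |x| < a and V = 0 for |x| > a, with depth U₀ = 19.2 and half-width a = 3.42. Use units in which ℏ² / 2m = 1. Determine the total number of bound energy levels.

Define the well-strength parameter z₀ = (a/ℏ)√(2mU₀) = 3.42 × √(2·0.5·19.2) = 14.99.
The even/odd transcendental equations gain one root per π/2 in z₀, giving N = 1 + ⌊2z₀/π⌋ = 1 + ⌊9.540⌋ = 10.

N = 10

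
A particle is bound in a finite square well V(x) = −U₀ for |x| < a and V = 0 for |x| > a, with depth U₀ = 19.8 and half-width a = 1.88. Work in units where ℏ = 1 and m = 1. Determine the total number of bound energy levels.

The dimensionless depth is z₀ = a√(2mU₀)/ℏ = 1.88 × √(39.60) = 11.83.
The even/odd transcendental equations gain one root per π/2 in z₀, giving N = 1 + ⌊2z₀/π⌋ = 1 + ⌊7.532⌋ = 8.

N = 8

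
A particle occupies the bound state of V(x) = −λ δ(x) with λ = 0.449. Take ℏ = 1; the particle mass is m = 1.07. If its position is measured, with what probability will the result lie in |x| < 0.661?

The normalised bound state is ψ = √κ e^{−κ|x|} with κ = mλ/ℏ² = 0.4804.
P(|x| < d) = ∫_{−d}^{d} κ e^{−2κ|x|} dx = 1 − e^{−2κd} = 1 − e^{−0.6351} = 0.4701.

P = 0.470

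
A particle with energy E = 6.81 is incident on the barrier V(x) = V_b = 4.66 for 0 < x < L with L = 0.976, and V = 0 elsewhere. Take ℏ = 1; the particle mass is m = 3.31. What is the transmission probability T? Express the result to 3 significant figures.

T = 0.911

Above the barrier the interior wavenumber is k₂ = √(2m(E − V_b))/ℏ = 3.773, giving phase k₂L = 3.682.
T = [1 + V_b² sin²(k₂L) / (4E(E − V_b))]⁻¹ = 1/1.098 = 0.911.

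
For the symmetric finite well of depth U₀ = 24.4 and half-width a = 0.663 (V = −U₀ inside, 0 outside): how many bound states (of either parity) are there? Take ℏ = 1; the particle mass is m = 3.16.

The dimensionless depth is z₀ = a√(2mU₀)/ℏ = 0.663 × √(154.2) = 8.233.
A new bound state (alternating even/odd) appears each time z₀ passes a multiple of π/2, so N = ⌊2z₀/π⌋ + 1 = ⌊5.241⌋ + 1 = 6.

N = 6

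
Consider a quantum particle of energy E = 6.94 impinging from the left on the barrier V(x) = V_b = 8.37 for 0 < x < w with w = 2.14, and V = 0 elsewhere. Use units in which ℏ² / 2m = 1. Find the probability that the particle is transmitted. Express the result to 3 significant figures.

T = 0.0135

Since E < V_b the interior solution is evanescent with decay constant κ = √(2m(V_b − E))/ℏ = 1.196.
κw = 2.559, sinh(κw) = 6.423.
Matching ψ, ψ′ at both faces gives T = [1 + V_b² sinh²(κw) / (4E(V_b − E))]⁻¹ = 1/73.81 = 0.0135.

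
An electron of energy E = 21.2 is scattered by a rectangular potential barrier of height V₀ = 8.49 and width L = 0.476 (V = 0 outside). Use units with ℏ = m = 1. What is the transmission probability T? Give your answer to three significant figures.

Above the barrier the interior wavenumber is k₂ = √(2m(E − V₀))/ℏ = 5.042, giving phase k₂L = 2.400.
Matching at both interfaces gives T⁻¹ = 1 + V₀² sin²(k₂L) / [4E(E − V₀)] = 1.031, hence T = 0.970.

T = 0.970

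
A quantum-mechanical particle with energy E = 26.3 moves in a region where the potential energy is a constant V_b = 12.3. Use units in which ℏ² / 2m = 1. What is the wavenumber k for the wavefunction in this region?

k = 3.74

With E > V_b the solution is oscillatory, ψ ∝ e^{±ikx} with k = √(2m(E − V_b))/ℏ.
k = √(2 × 0.5 × 14) = 3.742.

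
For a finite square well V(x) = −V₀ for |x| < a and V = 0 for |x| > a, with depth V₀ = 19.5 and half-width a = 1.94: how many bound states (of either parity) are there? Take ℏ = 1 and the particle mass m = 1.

N = 8

The dimensionless depth is z₀ = a√(2mV₀)/ℏ = 1.94 × √(39.00) = 12.12.
The even/odd transcendental equations gain one root per π/2 in z₀, giving N = 1 + ⌊2z₀/π⌋ = 1 + ⌊7.713⌋ = 8.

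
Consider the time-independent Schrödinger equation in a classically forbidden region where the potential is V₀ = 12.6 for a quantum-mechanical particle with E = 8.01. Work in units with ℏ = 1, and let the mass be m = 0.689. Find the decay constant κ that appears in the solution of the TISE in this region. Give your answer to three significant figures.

Since E < V₀ the TISE in this region is ψ'' = κ²ψ with κ = √(2m(V₀ − E))/ℏ.
κ = √(2 × 0.689 × 4.59) = 2.515.

κ = 2.51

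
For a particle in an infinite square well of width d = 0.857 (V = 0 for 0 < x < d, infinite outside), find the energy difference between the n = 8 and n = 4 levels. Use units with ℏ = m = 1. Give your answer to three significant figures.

ΔE = 323

E_n = n²π²ℏ²/(2md²), so ΔE = (8² − 4²) π²ℏ²/(2md²).
ΔE = 48 × π² / (2 × 1 × 0.857²) = 322.5.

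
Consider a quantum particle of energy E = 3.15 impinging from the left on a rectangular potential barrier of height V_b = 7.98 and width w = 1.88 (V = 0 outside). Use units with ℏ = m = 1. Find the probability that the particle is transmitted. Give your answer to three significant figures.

Since E < V_b the interior solution is evanescent with decay constant κ = √(2m(V_b − E))/ℏ = 3.108.
κw = 5.843, sinh(κw) = 172.4.
The exact tunnelling result is T⁻¹ = 1 + V_b² sinh²(κw) / [4E(V_b − E)] = 31110, so T = 0.0000321.

T = 0.0000321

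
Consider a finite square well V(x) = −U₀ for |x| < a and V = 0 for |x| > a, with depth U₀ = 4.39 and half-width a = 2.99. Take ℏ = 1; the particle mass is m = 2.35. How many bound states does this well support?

N = 9

Define the well-strength parameter z₀ = (a/ℏ)√(2mU₀) = 2.99 × √(2·2.35·4.39) = 13.58.
The even/odd transcendental equations gain one root per π/2 in z₀, giving N = 1 + ⌊2z₀/π⌋ = 1 + ⌊8.646⌋ = 9.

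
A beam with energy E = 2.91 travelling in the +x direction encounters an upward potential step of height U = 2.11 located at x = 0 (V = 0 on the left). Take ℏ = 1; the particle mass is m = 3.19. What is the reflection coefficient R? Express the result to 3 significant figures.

On each side the TISE gives plane waves with k = √(2m(E − V))/ℏ: k₁ = √(2·3.19·2.91) = 4.309, k₂ = √(2·3.19·0.8) = 2.259.
Continuity of ψ and ψ′ at the step yields the reflection amplitude r = (k₁ − k₂)/(k₁ + k₂) = 0.3121; thus R = |r|² = 0.09738, T = 0.9026.

R = 0.0974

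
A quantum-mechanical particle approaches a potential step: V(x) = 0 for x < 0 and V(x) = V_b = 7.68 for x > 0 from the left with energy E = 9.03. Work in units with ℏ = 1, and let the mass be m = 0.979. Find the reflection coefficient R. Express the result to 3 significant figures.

The wavenumbers are k₁ = √(2mE)/ℏ = 4.205 on the left and k₂ = √(2m(E − V_b))/ℏ = 1.626 on the right.
Continuity of ψ and ψ′ at the step yields the reflection amplitude r = (k₁ − k₂)/(k₁ + k₂) = 0.4423; thus R = |r|² = 0.1956, T = 0.8044.

R = 0.196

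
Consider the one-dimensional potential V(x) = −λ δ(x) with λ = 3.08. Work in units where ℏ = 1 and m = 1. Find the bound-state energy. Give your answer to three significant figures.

For x ≠ 0 the bound state is ψ ∝ e^{−κ|x|}; integrating the TISE across the delta gives the cusp condition 2κ = 2mλ/ℏ², so κ = 3.080.
Then E = −ℏ²κ²/(2m) = −mλ²/(2ℏ²) = -4.743.

E = -4.74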